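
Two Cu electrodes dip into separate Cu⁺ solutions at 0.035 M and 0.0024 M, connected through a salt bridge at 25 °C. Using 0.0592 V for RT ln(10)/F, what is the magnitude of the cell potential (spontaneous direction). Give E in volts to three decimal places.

+0.069 V

For a concentration cell E°cell = 0. The 0.035 M side is the cathode (reduction is favoured where [Cu⁺] is higher).
With n = 1, E = −(0.0592/1) log([Cu⁺]ₐₙ/[Cu⁺]꜀ₐₜ) = −(0.0592/1) log(0.0024/0.035) = −(0.0592/1)(-1.164) = +0.069 V.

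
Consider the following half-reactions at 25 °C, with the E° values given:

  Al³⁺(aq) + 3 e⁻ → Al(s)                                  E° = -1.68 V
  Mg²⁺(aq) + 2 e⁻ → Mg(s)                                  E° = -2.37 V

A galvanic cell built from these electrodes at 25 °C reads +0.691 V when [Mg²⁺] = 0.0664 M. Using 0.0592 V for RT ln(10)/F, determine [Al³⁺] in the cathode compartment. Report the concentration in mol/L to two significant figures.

Al³⁺/Al is the cathode, Mg²⁺/Mg the anode: E°cell = +0.69 V, n = 6.
Overall reaction: 2 Al³⁺(aq) + 3 Mg(s) → 2 Al(s) + 3 Mg²⁺(aq); Q = [Mg²⁺]^3/[Al³⁺]^2.
From E = E° − (0.0592/n) log Q: log Q = (E° − E)·n/0.0592 = (+0.69 − (+0.691))·6/0.0592 = -0.1014.
So 2·log[Al³⁺] = 3·log(0.0664) − log Q = -3.5335 − (-0.1014) = -3.4321; log[Al³⁺] = -3.4321 / 2 = -1.7161; [Al³⁺] = 10^(-1.7161) ≈ 0.019 M.

0.019 M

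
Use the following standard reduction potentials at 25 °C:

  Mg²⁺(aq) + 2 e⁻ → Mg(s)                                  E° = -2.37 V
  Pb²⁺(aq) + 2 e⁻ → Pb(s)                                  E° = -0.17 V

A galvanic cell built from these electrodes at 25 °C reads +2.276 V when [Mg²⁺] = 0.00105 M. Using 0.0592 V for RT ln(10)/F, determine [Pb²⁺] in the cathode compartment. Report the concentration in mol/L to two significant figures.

Pb²⁺/Pb is the cathode, Mg²⁺/Mg the anode: E°cell = +2.20 V, n = 2.
Overall reaction: Pb²⁺(aq) + Mg(s) → Pb(s) + Mg²⁺(aq); Q = [Mg²⁺]^1/[Pb²⁺]^1.
From E = E° − (0.0592/n) log Q: log Q = (E° − E)·n/0.0592 = (+2.20 − (+2.276))·2/0.0592 = -2.5676.
So 1·log[Pb²⁺] = 1·log(0.00105) − log Q = -2.9788 − (-2.5676) = -0.4112; [Pb²⁺] = 10^(-0.4112) ≈ 0.39 M.

0.39 M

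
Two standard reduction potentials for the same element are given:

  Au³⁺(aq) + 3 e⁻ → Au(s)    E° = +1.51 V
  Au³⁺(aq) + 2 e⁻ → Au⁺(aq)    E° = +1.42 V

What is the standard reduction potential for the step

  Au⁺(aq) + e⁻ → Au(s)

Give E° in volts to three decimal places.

+1.690 V

Sequential free energies add, so n₃E°₃ = n₁E°₁ + n₂E°₂.
With n₃ = 3, and the known step contributing 2×(+1.42) V, the unknown satisfies 1·E° = 3×(+1.51) − 2×(+1.42) = +1.690.
E° = +1.690 / 1 = +1.690 V.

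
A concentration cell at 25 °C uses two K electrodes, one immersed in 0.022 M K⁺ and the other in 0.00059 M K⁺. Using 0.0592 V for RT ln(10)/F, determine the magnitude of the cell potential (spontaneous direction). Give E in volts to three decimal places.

For a concentration cell E°cell = 0. The 0.022 M side is the cathode (reduction is favoured where [K⁺] is higher).
With n = 1, E = −(0.0592/1) log([K⁺]ₐₙ/[K⁺]꜀ₐₜ) = −(0.0592/1) log(0.00059/0.022) = −(0.0592/1)(-1.572) = +0.093 V.

+0.093 V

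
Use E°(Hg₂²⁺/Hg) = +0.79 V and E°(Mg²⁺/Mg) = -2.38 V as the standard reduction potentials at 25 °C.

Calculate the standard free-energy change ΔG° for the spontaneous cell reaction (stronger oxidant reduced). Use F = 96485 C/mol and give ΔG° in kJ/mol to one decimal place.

Hg₂²⁺/Hg (E° = +0.79 V) is the cathode; Mg²⁺/Mg (E° = -2.38 V) is the anode, so E°cell = +3.17 V.
Balancing electrons gives n = 2 (lcm of 2 and 2).
ΔG° = −nFE° = −(2)(96485)(+3.17) = -611,715 J = -611.7 kJ/mol.

-611.7 kJ/mol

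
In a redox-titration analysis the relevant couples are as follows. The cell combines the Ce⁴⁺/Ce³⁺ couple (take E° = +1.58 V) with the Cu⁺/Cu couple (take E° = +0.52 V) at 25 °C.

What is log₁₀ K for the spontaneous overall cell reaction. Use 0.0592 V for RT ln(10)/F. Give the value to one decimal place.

Cathode: Ce⁴⁺/Ce³⁺; anode: Cu⁺/Cu. E°cell = +1.06 V, n = 1.
log K = nE°cell / 0.0592 = (1)(+1.06) / 0.0592 = 17.9.

17.9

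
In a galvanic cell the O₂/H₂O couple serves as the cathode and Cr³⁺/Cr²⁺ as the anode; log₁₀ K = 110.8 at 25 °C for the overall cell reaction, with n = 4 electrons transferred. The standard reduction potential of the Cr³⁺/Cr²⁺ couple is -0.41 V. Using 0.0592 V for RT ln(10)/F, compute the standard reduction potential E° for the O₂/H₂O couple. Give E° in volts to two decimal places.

+1.23 V

E°cell = (0.0592/n)·log K = (0.0592/4)(110.8) = +1.640 V.
Since O₂/H₂O is the cathode and Cr³⁺/Cr²⁺ the anode, E°cell = E°(O₂/H₂O) − E°(Cr³⁺/Cr²⁺).
So E°(O₂/H₂O) = E°cell + E°(Cr³⁺/Cr²⁺) = +1.640 + (-0.41) = +1.23 V.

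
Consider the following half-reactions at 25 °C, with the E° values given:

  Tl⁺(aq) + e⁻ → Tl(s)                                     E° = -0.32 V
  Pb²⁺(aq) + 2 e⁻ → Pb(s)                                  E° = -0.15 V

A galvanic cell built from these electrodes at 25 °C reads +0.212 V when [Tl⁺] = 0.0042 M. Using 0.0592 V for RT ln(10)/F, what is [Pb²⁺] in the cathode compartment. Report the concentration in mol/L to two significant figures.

Pb²⁺/Pb is the cathode, Tl⁺/Tl the anode: E°cell = +0.17 V, n = 2.
Overall reaction: Pb²⁺(aq) + 2 Tl(s) → Pb(s) + 2 Tl⁺(aq); Q = [Tl⁺]^2/[Pb²⁺]^1.
From E = E° − (0.0592/n) log Q: log Q = (E° − E)·n/0.0592 = (+0.17 − (+0.212))·2/0.0592 = -1.4189.
So 1·log[Pb²⁺] = 2·log(0.0042) − log Q = -4.7535 − (-1.4189) = -3.3346; [Pb²⁺] = 10^(-3.3346) ≈ 0.00046 M.

0.00046 M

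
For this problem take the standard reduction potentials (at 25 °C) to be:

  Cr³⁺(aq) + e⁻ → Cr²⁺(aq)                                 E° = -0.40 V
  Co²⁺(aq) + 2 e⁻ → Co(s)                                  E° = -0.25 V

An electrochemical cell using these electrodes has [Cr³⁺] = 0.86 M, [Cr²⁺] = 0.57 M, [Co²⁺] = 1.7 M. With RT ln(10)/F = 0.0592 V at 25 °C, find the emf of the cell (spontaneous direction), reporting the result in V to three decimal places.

Co²⁺/Co is the cathode (higher E°), Cr³⁺/Cr²⁺ the anode: E°cell = -0.25 − (-0.40) = +0.15 V, n = 2.
Overall: Co²⁺(aq) + 2 Cr²⁺(aq) → Co(s) + 2 Cr³⁺(aq)
Q = [Cr³⁺]^2 / ([Co²⁺]·[Cr²⁺]^2); log Q = 0.127.
E = E° − (0.0592/n) log Q = +0.15 − (0.0592/2)(0.127) = +0.146 V.

+0.146 V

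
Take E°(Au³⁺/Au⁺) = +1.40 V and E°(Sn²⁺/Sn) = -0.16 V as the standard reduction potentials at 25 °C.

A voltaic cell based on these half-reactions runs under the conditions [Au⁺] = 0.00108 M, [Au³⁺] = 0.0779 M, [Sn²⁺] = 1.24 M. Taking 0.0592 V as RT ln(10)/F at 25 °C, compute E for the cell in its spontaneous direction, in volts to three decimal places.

+1.612 V

Au³⁺/Au⁺ is the cathode (higher E°), Sn²⁺/Sn the anode: E°cell = +1.40 − (-0.16) = +1.56 V, n = 2.
Overall: Au³⁺(aq) + Sn(s) → Au⁺(aq) + Sn²⁺(aq)
Q = [Au⁺]·[Sn²⁺] / ([Au³⁺]); log Q = -1.765.
E = E° − (0.0592/n) log Q = +1.56 − (0.0592/2)(-1.765) = +1.612 V.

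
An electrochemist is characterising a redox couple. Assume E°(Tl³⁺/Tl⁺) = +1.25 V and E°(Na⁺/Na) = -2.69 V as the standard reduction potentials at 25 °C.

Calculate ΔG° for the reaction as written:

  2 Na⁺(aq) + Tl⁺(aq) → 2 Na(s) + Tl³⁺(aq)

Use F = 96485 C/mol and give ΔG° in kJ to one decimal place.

As written, Na⁺/Na is reduced (cathode) and Tl³⁺/Tl⁺ is oxidised (anode), so E°cell = (-2.69) − (+1.25) = -3.94 V.
Balancing electrons gives n = 2.
ΔG° = −nFE° = −(2)(96485)(-3.94) = 760,302 J = +760.3 kJ.

+760.3 kJ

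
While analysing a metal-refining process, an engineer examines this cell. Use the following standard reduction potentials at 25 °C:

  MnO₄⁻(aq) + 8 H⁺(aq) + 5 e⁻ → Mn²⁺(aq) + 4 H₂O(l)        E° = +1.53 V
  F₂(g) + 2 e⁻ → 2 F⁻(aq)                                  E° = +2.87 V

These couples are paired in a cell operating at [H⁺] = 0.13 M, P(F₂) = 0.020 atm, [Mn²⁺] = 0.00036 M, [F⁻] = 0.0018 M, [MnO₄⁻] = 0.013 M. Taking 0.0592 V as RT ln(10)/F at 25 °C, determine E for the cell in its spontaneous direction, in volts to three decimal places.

F₂/F⁻ is the cathode (higher E°), MnO₄⁻/Mn²⁺ the anode: E°cell = +2.87 − (+1.53) = +1.34 V, n = 10.
Overall: 5 F₂(g) + 2 Mn²⁺(aq) + 8 H₂O(l) → 10 F⁻(aq) + 2 MnO₄⁻(aq) + 16 H⁺(aq)
Q = [F⁻]^10·[MnO₄⁻]^2·[H⁺]^16 / (P(F₂)^5·[Mn²⁺]^2); log Q = -30.014.
E = E° − (0.0592/n) log Q = +1.34 − (0.0592/10)(-30.014) = +1.518 V.

+1.518 V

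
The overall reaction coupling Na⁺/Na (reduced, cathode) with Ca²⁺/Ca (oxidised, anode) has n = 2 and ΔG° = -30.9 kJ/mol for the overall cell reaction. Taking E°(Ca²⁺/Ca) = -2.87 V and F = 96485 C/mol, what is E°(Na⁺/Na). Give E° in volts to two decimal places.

-2.71 V

E°cell = −ΔG°/(nF) = −(-30.9×10³)/((2)(96485)) = +0.160 V.
Since Na⁺/Na is the cathode and Ca²⁺/Ca the anode, E°cell = E°(Na⁺/Na) − E°(Ca²⁺/Ca).
So E°(Na⁺/Na) = E°cell + E°(Ca²⁺/Ca) = +0.160 + (-2.87) = -2.71 V.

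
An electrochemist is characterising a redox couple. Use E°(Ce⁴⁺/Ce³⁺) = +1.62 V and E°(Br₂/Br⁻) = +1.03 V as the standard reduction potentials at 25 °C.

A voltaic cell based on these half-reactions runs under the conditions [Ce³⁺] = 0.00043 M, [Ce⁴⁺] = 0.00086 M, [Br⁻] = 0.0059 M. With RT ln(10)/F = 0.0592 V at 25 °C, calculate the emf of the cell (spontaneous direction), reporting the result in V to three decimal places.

Ce⁴⁺/Ce³⁺ is the cathode (higher E°), Br₂/Br⁻ the anode: E°cell = +1.62 − (+1.03) = +0.59 V, n = 2.
Overall: 2 Ce⁴⁺(aq) + 2 Br⁻(aq) → 2 Ce³⁺(aq) + Br₂(l)
Q = [Ce³⁺]^2 / ([Ce⁴⁺]^2·[Br⁻]^2); log Q = 3.856.
E = E° − (0.0592/n) log Q = +0.59 − (0.0592/2)(3.856) = +0.476 V.

+0.476 V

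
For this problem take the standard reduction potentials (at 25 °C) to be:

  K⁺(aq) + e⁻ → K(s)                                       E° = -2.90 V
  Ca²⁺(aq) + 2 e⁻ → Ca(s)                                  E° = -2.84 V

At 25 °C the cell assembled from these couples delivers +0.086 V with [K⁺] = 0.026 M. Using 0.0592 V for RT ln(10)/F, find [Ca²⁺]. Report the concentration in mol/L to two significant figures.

0.0051 M

Ca²⁺/Ca is the cathode, K⁺/K the anode: E°cell = +0.06 V, n = 2.
Overall reaction: Ca²⁺(aq) + 2 K(s) → Ca(s) + 2 K⁺(aq); Q = [K⁺]^2/[Ca²⁺]^1.
From E = E° − (0.0592/n) log Q: log Q = (E° − E)·n/0.0592 = (+0.06 − (+0.086))·2/0.0592 = -0.8784.
So 1·log[Ca²⁺] = 2·log(0.026) − log Q = -3.1701 − (-0.8784) = -2.2917; [Ca²⁺] = 10^(-2.2917) ≈ 0.0051 M.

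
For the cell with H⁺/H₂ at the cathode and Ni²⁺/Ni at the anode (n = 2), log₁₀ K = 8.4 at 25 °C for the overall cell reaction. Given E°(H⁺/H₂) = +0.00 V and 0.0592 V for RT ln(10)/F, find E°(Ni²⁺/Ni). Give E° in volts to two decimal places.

-0.25 V

E°cell = (0.0592/n)·log K = (0.0592/2)(8.4) = +0.249 V.
Since H⁺/H₂ is the cathode and Ni²⁺/Ni the anode, E°cell = E°(H⁺/H₂) − E°(Ni²⁺/Ni).
So E°(Ni²⁺/Ni) = E°(H⁺/H₂) − E°cell = (+0.00) − (+0.249) = -0.25 V.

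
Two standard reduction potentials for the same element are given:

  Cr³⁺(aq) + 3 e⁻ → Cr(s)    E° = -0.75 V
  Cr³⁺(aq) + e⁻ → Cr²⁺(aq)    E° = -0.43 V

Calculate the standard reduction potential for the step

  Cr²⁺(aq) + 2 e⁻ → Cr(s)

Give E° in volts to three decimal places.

-0.910 V

Sequential free energies add, so n₃E°₃ = n₁E°₁ + n₂E°₂.
With n₃ = 3, and the known step contributing 1×(-0.43) V, the unknown satisfies 2·E° = 3×(-0.75) − 1×(-0.43) = -1.820.
E° = -1.820 / 2 = -0.910 V.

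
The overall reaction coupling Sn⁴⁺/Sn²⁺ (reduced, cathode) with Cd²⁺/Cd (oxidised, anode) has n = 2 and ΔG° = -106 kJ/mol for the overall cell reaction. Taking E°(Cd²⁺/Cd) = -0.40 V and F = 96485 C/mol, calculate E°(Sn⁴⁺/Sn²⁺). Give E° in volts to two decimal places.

+0.15 V

E°cell = −ΔG°/(nF) = −(-106×10³)/((2)(96485)) = +0.549 V.
Since Sn⁴⁺/Sn²⁺ is the cathode and Cd²⁺/Cd the anode, E°cell = E°(Sn⁴⁺/Sn²⁺) − E°(Cd²⁺/Cd).
So E°(Sn⁴⁺/Sn²⁺) = E°cell + E°(Cd²⁺/Cd) = +0.549 + (-0.40) = +0.15 V.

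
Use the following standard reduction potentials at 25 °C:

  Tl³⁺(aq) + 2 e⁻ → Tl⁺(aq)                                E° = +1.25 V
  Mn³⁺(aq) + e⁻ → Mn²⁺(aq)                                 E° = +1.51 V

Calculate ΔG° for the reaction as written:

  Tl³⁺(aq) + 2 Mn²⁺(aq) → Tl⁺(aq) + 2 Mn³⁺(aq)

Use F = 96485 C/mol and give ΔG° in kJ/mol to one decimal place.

+50.2 kJ/mol

As written, Tl³⁺/Tl⁺ is reduced (cathode) and Mn³⁺/Mn²⁺ is oxidised (anode), so E°cell = (+1.25) − (+1.51) = -0.26 V.
Balancing electrons gives n = 2.
ΔG° = −nFE° = −(2)(96485)(-0.26) = 50,172 J = +50.2 kJ/mol.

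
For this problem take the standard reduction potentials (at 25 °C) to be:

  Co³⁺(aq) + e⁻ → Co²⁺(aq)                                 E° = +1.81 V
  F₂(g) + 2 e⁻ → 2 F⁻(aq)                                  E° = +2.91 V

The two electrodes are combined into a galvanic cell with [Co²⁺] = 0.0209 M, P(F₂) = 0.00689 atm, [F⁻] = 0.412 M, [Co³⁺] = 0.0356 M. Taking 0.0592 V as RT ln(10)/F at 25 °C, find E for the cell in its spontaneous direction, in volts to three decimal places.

F₂/F⁻ is the cathode (higher E°), Co³⁺/Co²⁺ the anode: E°cell = +2.91 − (+1.81) = +1.10 V, n = 2.
Overall: F₂(g) + 2 Co²⁺(aq) → 2 F⁻(aq) + 2 Co³⁺(aq)
Q = [F⁻]^2·[Co³⁺]^2 / (P(F₂)·[Co²⁺]^2); log Q = 1.854.
E = E° − (0.0592/n) log Q = +1.10 − (0.0592/2)(1.854) = +1.045 V.

+1.045 V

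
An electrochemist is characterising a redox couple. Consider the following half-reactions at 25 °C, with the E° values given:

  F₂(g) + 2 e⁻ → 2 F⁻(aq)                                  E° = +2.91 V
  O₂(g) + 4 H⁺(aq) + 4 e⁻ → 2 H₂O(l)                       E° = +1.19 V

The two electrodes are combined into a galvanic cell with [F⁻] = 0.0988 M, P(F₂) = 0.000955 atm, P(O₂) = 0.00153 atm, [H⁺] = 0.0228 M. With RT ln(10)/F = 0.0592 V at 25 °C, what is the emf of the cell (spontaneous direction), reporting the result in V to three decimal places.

+1.829 V

F₂/F⁻ is the cathode (higher E°), O₂/H₂O the anode: E°cell = +2.91 − (+1.19) = +1.72 V, n = 4.
Overall: 2 F₂(g) + 2 H₂O(l) → 4 F⁻(aq) + O₂(g) + 4 H⁺(aq)
Q = [F⁻]^4·P(O₂)·[H⁺]^4 / (P(F₂)^2); log Q = -7.365.
E = E° − (0.0592/n) log Q = +1.72 − (0.0592/4)(-7.365) = +1.829 V.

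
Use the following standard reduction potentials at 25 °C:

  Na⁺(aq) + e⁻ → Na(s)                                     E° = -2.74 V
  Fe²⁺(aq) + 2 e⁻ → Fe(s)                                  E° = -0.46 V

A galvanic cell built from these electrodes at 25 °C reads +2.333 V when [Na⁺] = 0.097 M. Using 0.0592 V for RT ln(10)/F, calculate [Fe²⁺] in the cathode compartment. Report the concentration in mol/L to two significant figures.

Fe²⁺/Fe is the cathode, Na⁺/Na the anode: E°cell = +2.28 V, n = 2.
Overall reaction: Fe²⁺(aq) + 2 Na(s) → Fe(s) + 2 Na⁺(aq); Q = [Na⁺]^2/[Fe²⁺]^1.
From E = E° − (0.0592/n) log Q: log Q = (E° − E)·n/0.0592 = (+2.28 − (+2.333))·2/0.0592 = -1.7905.
So 1·log[Fe²⁺] = 2·log(0.097) − log Q = -2.0265 − (-1.7905) = -0.2360; [Fe²⁺] = 10^(-0.2360) ≈ 0.58 M.

0.58 M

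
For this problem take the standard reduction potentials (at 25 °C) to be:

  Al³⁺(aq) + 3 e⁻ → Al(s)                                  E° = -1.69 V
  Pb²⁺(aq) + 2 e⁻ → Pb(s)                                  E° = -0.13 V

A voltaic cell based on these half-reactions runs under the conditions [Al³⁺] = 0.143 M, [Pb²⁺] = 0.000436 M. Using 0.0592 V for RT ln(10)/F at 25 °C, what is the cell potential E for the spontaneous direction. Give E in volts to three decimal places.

+1.477 V

Pb²⁺/Pb is the cathode (higher E°), Al³⁺/Al the anode: E°cell = -0.13 − (-1.69) = +1.56 V, n = 6.
Overall: 3 Pb²⁺(aq) + 2 Al(s) → 3 Pb(s) + 2 Al³⁺(aq)
Q = [Al³⁺]^2 / ([Pb²⁺]^3); log Q = 8.392.
E = E° − (0.0592/n) log Q = +1.56 − (0.0592/6)(8.392) = +1.477 V.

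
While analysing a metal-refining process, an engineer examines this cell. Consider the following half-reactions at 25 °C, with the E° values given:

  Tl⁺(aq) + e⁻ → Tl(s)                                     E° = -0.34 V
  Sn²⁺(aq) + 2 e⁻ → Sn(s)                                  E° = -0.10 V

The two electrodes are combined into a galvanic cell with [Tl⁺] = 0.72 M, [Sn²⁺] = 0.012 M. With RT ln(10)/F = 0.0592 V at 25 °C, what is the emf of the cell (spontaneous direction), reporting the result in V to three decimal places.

Sn²⁺/Sn is the cathode (higher E°), Tl⁺/Tl the anode: E°cell = -0.10 − (-0.34) = +0.24 V, n = 2.
Overall: Sn²⁺(aq) + 2 Tl(s) → Sn(s) + 2 Tl⁺(aq)
Q = [Tl⁺]^2 / ([Sn²⁺]); log Q = 1.635.
E = E° − (0.0592/n) log Q = +0.24 − (0.0592/2)(1.635) = +0.192 V.

+0.192 V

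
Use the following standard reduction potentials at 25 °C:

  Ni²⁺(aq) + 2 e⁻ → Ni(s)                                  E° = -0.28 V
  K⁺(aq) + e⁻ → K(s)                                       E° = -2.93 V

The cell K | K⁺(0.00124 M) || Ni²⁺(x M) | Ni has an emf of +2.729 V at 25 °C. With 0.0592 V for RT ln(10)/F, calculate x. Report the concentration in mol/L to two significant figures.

0.00072 M

Ni²⁺/Ni is the cathode, K⁺/K the anode: E°cell = +2.65 V, n = 2.
Overall reaction: Ni²⁺(aq) + 2 K(s) → Ni(s) + 2 K⁺(aq); Q = [K⁺]^2/[Ni²⁺]^1.
From E = E° − (0.0592/n) log Q: log Q = (E° − E)·n/0.0592 = (+2.65 − (+2.729))·2/0.0592 = -2.6689.
So 1·log[Ni²⁺] = 2·log(0.00124) − log Q = -5.8132 − (-2.6689) = -3.1443; [Ni²⁺] = 10^(-3.1443) ≈ 0.00072 M.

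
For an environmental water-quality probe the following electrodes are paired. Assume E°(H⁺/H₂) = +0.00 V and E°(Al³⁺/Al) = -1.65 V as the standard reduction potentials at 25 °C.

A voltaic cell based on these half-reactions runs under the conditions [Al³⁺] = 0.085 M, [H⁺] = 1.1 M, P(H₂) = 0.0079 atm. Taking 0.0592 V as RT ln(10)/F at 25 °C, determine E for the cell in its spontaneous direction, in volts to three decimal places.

H⁺/H₂ is the cathode (higher E°), Al³⁺/Al the anode: E°cell = +0.00 − (-1.65) = +1.65 V, n = 6.
Overall: 6 H⁺(aq) + 2 Al(s) → 3 H₂(g) + 2 Al³⁺(aq)
Q = P(H₂)^3·[Al³⁺]^2 / ([H⁺]^6); log Q = -8.697.
E = E° − (0.0592/n) log Q = +1.65 − (0.0592/6)(-8.697) = +1.736 V.

+1.736 V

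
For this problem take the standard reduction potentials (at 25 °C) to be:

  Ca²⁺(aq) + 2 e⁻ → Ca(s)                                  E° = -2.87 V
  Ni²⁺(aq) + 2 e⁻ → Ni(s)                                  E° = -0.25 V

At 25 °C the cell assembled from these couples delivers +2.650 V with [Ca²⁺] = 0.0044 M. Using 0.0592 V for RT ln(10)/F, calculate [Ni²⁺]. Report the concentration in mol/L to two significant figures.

0.045 M

Ni²⁺/Ni is the cathode, Ca²⁺/Ca the anode: E°cell = +2.62 V, n = 2.
Overall reaction: Ni²⁺(aq) + Ca(s) → Ni(s) + Ca²⁺(aq); Q = [Ca²⁺]^1/[Ni²⁺]^1.
From E = E° − (0.0592/n) log Q: log Q = (E° − E)·n/0.0592 = (+2.62 − (+2.650))·2/0.0592 = -1.0135.
So 1·log[Ni²⁺] = 1·log(0.0044) − log Q = -2.3565 − (-1.0135) = -1.3430; [Ni²⁺] = 10^(-1.3430) ≈ 0.045 M.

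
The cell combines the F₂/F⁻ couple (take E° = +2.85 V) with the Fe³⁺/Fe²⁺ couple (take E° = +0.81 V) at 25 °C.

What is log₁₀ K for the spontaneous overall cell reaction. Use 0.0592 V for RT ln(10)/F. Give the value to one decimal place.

Cathode: F₂/F⁻; anode: Fe³⁺/Fe²⁺. E°cell = +2.04 V, n = 2.
log K = nE°cell / 0.0592 = (2)(+2.04) / 0.0592 = 68.9.

68.9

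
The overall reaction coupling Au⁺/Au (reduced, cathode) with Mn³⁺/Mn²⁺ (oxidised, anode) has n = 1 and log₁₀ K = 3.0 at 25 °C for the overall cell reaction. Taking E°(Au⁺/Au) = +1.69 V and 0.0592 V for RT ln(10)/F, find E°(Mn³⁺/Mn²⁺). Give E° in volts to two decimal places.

E°cell = (0.0592/n)·log K = (0.0592/1)(3.0) = +0.178 V.
Since Au⁺/Au is the cathode and Mn³⁺/Mn²⁺ the anode, E°cell = E°(Au⁺/Au) − E°(Mn³⁺/Mn²⁺).
So E°(Mn³⁺/Mn²⁺) = E°(Au⁺/Au) − E°cell = (+1.69) − (+0.178) = +1.51 V.

+1.51 V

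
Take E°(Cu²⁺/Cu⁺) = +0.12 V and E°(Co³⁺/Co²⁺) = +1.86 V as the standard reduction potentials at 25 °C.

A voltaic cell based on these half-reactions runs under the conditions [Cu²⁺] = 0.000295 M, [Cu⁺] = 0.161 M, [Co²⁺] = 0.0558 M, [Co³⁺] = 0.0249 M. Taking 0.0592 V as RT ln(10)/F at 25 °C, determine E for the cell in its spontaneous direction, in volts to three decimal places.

Co³⁺/Co²⁺ is the cathode (higher E°), Cu²⁺/Cu⁺ the anode: E°cell = +1.86 − (+0.12) = +1.74 V, n = 1.
Overall: Co³⁺(aq) + Cu⁺(aq) → Co²⁺(aq) + Cu²⁺(aq)
Q = [Co²⁺]·[Cu²⁺] / ([Co³⁺]·[Cu⁺]); log Q = -2.387.
E = E° − (0.0592/n) log Q = +1.74 − (0.0592/1)(-2.387) = +1.881 V.

+1.881 V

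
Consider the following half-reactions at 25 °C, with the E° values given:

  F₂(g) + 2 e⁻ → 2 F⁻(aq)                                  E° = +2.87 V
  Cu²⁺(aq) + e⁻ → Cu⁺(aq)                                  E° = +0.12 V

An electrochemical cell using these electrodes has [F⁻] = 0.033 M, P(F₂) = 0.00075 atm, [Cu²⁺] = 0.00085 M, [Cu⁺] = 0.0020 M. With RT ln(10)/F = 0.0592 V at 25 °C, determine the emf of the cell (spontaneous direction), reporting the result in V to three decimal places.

F₂/F⁻ is the cathode (higher E°), Cu²⁺/Cu⁺ the anode: E°cell = +2.87 − (+0.12) = +2.75 V, n = 2.
Overall: F₂(g) + 2 Cu⁺(aq) → 2 F⁻(aq) + 2 Cu²⁺(aq)
Q = [F⁻]^2·[Cu²⁺]^2 / (P(F₂)·[Cu⁺]^2); log Q = -0.581.
E = E° − (0.0592/n) log Q = +2.75 − (0.0592/2)(-0.581) = +2.767 V.

+2.767 V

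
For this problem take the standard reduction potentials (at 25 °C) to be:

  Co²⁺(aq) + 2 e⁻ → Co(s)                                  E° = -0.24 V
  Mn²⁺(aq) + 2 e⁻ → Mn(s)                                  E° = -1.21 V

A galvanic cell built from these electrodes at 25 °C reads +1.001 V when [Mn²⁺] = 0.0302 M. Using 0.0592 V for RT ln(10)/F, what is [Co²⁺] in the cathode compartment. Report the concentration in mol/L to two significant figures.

Co²⁺/Co is the cathode, Mn²⁺/Mn the anode: E°cell = +0.97 V, n = 2.
Overall reaction: Co²⁺(aq) + Mn(s) → Co(s) + Mn²⁺(aq); Q = [Mn²⁺]^1/[Co²⁺]^1.
From E = E° − (0.0592/n) log Q: log Q = (E° − E)·n/0.0592 = (+0.97 − (+1.001))·2/0.0592 = -1.0473.
So 1·log[Co²⁺] = 1·log(0.0302) − log Q = -1.5200 − (-1.0473) = -0.4727; [Co²⁺] = 10^(-0.4727) ≈ 0.34 M.

0.34 M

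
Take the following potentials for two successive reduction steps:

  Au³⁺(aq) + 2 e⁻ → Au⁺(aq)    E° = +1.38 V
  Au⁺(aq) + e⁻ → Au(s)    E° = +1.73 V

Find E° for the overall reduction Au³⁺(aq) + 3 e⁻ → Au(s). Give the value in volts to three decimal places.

Adding the free-energy changes (−nFE°) of the two steps gives −n₃FE°₃ = −n₁FE°₁ − n₂FE°₂.
E°₃ = (2×+1.38 + 1×+1.73) / 3 = (+4.490) / 3 = +1.497 V.

+1.497 V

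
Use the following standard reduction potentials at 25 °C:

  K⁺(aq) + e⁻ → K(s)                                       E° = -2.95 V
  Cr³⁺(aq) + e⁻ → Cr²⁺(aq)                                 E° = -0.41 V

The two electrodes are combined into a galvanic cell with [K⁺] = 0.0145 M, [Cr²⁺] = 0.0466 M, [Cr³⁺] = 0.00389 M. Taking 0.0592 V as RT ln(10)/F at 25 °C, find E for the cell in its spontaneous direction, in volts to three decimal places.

+2.585 V

Cr³⁺/Cr²⁺ is the cathode (higher E°), K⁺/K the anode: E°cell = -0.41 − (-2.95) = +2.54 V, n = 1.
Overall: Cr³⁺(aq) + K(s) → Cr²⁺(aq) + K⁺(aq)
Q = [Cr²⁺]·[K⁺] / ([Cr³⁺]); log Q = -0.760.
E = E° − (0.0592/n) log Q = +2.54 − (0.0592/1)(-0.760) = +2.585 V.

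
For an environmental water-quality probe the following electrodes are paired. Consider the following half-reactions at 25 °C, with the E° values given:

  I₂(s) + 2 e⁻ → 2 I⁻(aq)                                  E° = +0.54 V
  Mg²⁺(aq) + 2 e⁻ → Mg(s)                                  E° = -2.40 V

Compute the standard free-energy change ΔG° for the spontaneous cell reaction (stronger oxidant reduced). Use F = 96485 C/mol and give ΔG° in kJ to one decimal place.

I₂/I⁻ (E° = +0.54 V) is the cathode; Mg²⁺/Mg (E° = -2.40 V) is the anode, so E°cell = +2.94 V.
Balancing electrons gives n = 2 (lcm of 2 and 2).
ΔG° = −nFE° = −(2)(96485)(+2.94) = -567,332 J = -567.3 kJ.

-567.3 kJ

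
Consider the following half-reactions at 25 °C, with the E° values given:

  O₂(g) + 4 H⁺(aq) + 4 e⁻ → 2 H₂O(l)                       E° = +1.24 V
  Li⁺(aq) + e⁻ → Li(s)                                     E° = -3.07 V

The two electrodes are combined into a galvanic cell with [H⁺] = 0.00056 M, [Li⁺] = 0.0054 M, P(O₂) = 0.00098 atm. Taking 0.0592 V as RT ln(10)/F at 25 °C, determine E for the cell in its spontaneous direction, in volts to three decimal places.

+4.207 V

O₂/H₂O is the cathode (higher E°), Li⁺/Li the anode: E°cell = +1.24 − (-3.07) = +4.31 V, n = 4.
Overall: O₂(g) + 4 H⁺(aq) + 4 Li(s) → 2 H₂O(l) + 4 Li⁺(aq)
Q = [Li⁺]^4 / (P(O₂)·[H⁺]^4); log Q = 6.946.
E = E° − (0.0592/n) log Q = +4.31 − (0.0592/4)(6.946) = +4.207 V.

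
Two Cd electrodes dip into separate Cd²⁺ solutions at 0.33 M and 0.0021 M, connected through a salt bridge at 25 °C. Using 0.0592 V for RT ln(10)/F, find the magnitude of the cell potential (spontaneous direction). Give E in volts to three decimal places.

+0.065 V

For a concentration cell E°cell = 0. The 0.33 M side is the cathode (reduction is favoured where [Cd²⁺] is higher).
With n = 2, E = −(0.0592/2) log([Cd²⁺]ₐₙ/[Cd²⁺]꜀ₐₜ) = −(0.0592/2) log(0.0021/0.33) = −(0.0592/2)(-2.196) = +0.065 V.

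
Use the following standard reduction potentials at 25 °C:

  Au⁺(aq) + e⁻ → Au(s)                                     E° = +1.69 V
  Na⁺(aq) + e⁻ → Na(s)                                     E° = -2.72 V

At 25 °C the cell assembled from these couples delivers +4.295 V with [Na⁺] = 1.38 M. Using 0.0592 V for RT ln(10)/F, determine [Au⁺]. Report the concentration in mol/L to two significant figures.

0.016 M

Au⁺/Au is the cathode, Na⁺/Na the anode: E°cell = +4.41 V, n = 1.
Overall reaction: Au⁺(aq) + Na(s) → Au(s) + Na⁺(aq); Q = [Na⁺]^1/[Au⁺]^1.
From E = E° − (0.0592/n) log Q: log Q = (E° − E)·n/0.0592 = (+4.41 − (+4.295))·1/0.0592 = 1.9426.
So 1·log[Au⁺] = 1·log(1.38) − log Q = 0.1399 − (1.9426) = -1.8027; [Au⁺] = 10^(-1.8027) ≈ 0.016 M.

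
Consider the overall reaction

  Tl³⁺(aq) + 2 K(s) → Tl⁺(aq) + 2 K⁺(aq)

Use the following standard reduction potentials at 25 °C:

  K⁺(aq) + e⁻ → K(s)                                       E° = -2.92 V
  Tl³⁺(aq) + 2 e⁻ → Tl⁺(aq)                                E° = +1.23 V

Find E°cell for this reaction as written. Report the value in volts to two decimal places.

The Tl³⁺/Tl⁺ couple has the higher reduction potential, so it is the cathode; K⁺/K is oxidised at the anode.
E°cell = E°(cathode) − E°(anode) = (+1.23) − (-2.92) = +4.15 V.
Since E°cell > 0, the reaction is spontaneous under standard conditions.

+4.15 V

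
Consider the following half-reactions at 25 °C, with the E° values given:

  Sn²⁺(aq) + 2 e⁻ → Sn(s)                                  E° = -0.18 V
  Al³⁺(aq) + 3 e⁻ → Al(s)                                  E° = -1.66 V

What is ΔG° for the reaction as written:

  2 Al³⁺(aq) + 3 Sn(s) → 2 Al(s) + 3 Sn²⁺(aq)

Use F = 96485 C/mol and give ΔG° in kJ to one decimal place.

As written, Al³⁺/Al is reduced (cathode) and Sn²⁺/Sn is oxidised (anode), so E°cell = (-1.66) − (-0.18) = -1.48 V.
Balancing electrons gives n = 6.
ΔG° = −nFE° = −(6)(96485)(-1.48) = 856,787 J = +856.8 kJ.

+856.8 kJ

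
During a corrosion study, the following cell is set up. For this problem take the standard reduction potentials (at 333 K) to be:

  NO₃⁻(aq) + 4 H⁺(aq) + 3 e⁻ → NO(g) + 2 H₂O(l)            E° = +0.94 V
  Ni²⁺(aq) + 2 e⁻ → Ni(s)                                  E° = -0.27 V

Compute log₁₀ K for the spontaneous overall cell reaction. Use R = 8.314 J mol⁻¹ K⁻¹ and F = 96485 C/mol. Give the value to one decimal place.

109.9

Cathode: NO₃⁻/NO; anode: Ni²⁺/Ni. E°cell = (+0.94) − (-0.27) = +1.21 V, with n = 6.
ΔG° = −nFE° = −RT ln K, so ln K = nFE°/(RT) = (6)(96485)(+1.21) / ((8.314)(333)) = 253.013.
log₁₀ K = 253.013 / ln 10 = 109.9.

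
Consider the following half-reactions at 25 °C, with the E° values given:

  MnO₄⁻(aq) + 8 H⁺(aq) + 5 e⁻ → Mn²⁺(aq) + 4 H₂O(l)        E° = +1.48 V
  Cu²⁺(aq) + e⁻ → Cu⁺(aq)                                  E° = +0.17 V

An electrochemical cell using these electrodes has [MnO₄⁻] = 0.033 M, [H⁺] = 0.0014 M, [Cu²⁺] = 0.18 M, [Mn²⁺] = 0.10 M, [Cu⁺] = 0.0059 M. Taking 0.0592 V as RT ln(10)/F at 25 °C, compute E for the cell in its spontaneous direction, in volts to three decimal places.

MnO₄⁻/Mn²⁺ is the cathode (higher E°), Cu²⁺/Cu⁺ the anode: E°cell = +1.48 − (+0.17) = +1.31 V, n = 5.
Overall: MnO₄⁻(aq) + 8 H⁺(aq) + 5 Cu⁺(aq) → Mn²⁺(aq) + 4 H₂O(l) + 5 Cu²⁺(aq)
Q = [Mn²⁺]·[Cu²⁺]^5 / ([MnO₄⁻]·[H⁺]^8·[Cu⁺]^5); log Q = 30.735.
E = E° − (0.0592/n) log Q = +1.31 − (0.0592/5)(30.735) = +0.946 V.

+0.946 V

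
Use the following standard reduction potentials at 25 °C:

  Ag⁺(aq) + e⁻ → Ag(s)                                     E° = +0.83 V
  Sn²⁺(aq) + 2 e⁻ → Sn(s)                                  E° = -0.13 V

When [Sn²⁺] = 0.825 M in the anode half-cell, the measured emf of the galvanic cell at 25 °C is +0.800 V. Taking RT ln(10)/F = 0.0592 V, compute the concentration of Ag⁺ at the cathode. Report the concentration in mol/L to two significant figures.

Ag⁺/Ag is the cathode, Sn²⁺/Sn the anode: E°cell = +0.96 V, n = 2.
Overall reaction: 2 Ag⁺(aq) + Sn(s) → 2 Ag(s) + Sn²⁺(aq); Q = [Sn²⁺]^1/[Ag⁺]^2.
From E = E° − (0.0592/n) log Q: log Q = (E° − E)·n/0.0592 = (+0.96 − (+0.800))·2/0.0592 = 5.4054.
So 2·log[Ag⁺] = 1·log(0.825) − log Q = -0.0835 − (5.4054) = -5.4889; log[Ag⁺] = -5.4889 / 2 = -2.7445; [Ag⁺] = 10^(-2.7445) ≈ 0.0018 M.

0.0018 M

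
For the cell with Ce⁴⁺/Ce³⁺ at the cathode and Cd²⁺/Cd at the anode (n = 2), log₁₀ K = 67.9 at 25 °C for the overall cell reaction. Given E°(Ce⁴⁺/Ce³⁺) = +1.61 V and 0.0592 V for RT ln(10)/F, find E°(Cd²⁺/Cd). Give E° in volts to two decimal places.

E°cell = (0.0592/n)·log K = (0.0592/2)(67.9) = +2.010 V.
Since Ce⁴⁺/Ce³⁺ is the cathode and Cd²⁺/Cd the anode, E°cell = E°(Ce⁴⁺/Ce³⁺) − E°(Cd²⁺/Cd).
So E°(Cd²⁺/Cd) = E°(Ce⁴⁺/Ce³⁺) − E°cell = (+1.61) − (+2.010) = -0.40 V.

-0.40 V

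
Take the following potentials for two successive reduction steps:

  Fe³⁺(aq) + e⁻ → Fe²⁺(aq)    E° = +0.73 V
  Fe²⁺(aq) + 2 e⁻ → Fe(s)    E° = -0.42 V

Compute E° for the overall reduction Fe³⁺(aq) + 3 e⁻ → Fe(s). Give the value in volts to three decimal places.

Adding the free-energy changes (−nFE°) of the two steps gives −n₃FE°₃ = −n₁FE°₁ − n₂FE°₂.
E°₃ = (1×+0.73 + 2×-0.42) / 3 = (-0.110) / 3 = -0.037 V.

-0.037 V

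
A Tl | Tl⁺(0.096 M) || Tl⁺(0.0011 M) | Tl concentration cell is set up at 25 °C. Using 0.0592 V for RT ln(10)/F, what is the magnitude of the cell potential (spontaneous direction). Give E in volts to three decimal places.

+0.115 V

For a concentration cell E°cell = 0. The 0.096 M side is the cathode (reduction is favoured where [Tl⁺] is higher).
With n = 1, E = −(0.0592/1) log([Tl⁺]ₐₙ/[Tl⁺]꜀ₐₜ) = −(0.0592/1) log(0.0011/0.096) = −(0.0592/1)(-1.941) = +0.115 V.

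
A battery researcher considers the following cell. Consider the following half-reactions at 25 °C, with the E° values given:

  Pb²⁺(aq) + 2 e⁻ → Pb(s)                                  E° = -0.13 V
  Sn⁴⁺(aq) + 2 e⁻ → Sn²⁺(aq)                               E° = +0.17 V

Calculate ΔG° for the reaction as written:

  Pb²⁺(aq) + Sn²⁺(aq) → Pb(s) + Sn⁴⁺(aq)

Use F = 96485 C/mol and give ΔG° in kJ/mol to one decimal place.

+57.9 kJ/mol

As written, Pb²⁺/Pb is reduced (cathode) and Sn⁴⁺/Sn²⁺ is oxidised (anode), so E°cell = (-0.13) − (+0.17) = -0.30 V.
Balancing electrons gives n = 2.
ΔG° = −nFE° = −(2)(96485)(-0.30) = 57,891 J = +57.9 kJ/mol.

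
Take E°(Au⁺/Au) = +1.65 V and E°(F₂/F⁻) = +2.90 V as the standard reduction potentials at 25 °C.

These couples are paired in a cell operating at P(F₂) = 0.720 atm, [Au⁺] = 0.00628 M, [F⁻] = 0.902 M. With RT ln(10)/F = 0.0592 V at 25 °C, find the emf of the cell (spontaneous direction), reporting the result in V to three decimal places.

F₂/F⁻ is the cathode (higher E°), Au⁺/Au the anode: E°cell = +2.90 − (+1.65) = +1.25 V, n = 2.
Overall: F₂(g) + 2 Au(s) → 2 F⁻(aq) + 2 Au⁺(aq)
Q = [F⁻]^2·[Au⁺]^2 / (P(F₂)); log Q = -4.351.
E = E° − (0.0592/n) log Q = +1.25 − (0.0592/2)(-4.351) = +1.379 V.

+1.379 V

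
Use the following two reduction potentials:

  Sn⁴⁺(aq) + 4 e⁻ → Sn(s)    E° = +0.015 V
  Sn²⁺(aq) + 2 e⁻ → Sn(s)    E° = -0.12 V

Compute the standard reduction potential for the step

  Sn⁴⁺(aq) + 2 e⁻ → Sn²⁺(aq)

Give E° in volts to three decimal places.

+0.150 V

Sequential free energies add, so n₃E°₃ = n₁E°₁ + n₂E°₂.
With n₃ = 4, and the known step contributing 2×(-0.12) V, the unknown satisfies 2·E° = 4×(+0.015) − 2×(-0.12) = +0.300.
E° = +0.300 / 2 = +0.150 V.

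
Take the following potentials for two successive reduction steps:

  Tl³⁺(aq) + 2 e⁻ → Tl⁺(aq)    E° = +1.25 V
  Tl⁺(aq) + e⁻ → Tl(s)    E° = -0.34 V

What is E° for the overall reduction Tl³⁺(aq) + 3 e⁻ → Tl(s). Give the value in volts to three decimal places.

+0.720 V

Standard free energies of sequential steps add: ΔG°₃ = ΔG°₁ + ΔG°₂, so n₃E°₃ = n₁E°₁ + n₂E°₂.
E°₃ = (2×+1.25 + 1×-0.34) / 3 = (+2.160) / 3 = +0.720 V.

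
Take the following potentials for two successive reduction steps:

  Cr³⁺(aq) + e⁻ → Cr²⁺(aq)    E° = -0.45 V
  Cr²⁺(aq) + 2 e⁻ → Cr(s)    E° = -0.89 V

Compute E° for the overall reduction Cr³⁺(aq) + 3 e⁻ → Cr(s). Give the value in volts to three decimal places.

Since ΔG° = −nFE° is additive over sequential reductions, n₃E°₃ = n₁E°₁ + n₂E°₂.
E°₃ = (1×-0.45 + 2×-0.89) / 3 = (-2.230) / 3 = -0.743 V.
E° values themselves are not directly additive — weighting by electron count is essential.

-0.743 V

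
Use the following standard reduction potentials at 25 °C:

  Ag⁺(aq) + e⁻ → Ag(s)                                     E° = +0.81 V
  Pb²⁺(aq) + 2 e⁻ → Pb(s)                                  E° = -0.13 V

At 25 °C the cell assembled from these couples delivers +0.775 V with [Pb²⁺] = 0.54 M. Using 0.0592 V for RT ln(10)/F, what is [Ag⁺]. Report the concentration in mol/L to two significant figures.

Ag⁺/Ag is the cathode, Pb²⁺/Pb the anode: E°cell = +0.94 V, n = 2.
Overall reaction: 2 Ag⁺(aq) + Pb(s) → 2 Ag(s) + Pb²⁺(aq); Q = [Pb²⁺]^1/[Ag⁺]^2.
From E = E° − (0.0592/n) log Q: log Q = (E° − E)·n/0.0592 = (+0.94 − (+0.775))·2/0.0592 = 5.5743.
So 2·log[Ag⁺] = 1·log(0.54) − log Q = -0.2676 − (5.5743) = -5.8419; log[Ag⁺] = -5.8419 / 2 = -2.9209; [Ag⁺] = 10^(-2.9209) ≈ 0.0012 M.

0.0012 M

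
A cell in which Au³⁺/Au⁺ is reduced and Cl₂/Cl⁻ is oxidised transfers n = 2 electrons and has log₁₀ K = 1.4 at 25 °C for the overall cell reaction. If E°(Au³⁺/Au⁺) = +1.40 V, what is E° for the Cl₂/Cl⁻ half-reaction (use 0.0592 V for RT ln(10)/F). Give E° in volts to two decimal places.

E°cell = (0.0592/n)·log K = (0.0592/2)(1.4) = +0.041 V.
Since Au³⁺/Au⁺ is the cathode and Cl₂/Cl⁻ the anode, E°cell = E°(Au³⁺/Au⁺) − E°(Cl₂/Cl⁻).
So E°(Cl₂/Cl⁻) = E°(Au³⁺/Au⁺) − E°cell = (+1.40) − (+0.041) = +1.36 V.

+1.36 V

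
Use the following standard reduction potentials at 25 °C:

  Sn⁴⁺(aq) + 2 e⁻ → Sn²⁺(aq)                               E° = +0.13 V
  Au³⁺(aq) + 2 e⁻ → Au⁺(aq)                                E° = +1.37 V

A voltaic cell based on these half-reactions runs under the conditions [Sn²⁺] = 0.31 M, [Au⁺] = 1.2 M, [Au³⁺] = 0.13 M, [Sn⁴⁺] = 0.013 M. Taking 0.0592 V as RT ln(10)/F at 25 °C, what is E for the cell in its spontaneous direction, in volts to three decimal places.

+1.252 V

Au³⁺/Au⁺ is the cathode (higher E°), Sn⁴⁺/Sn²⁺ the anode: E°cell = +1.37 − (+0.13) = +1.24 V, n = 2.
Overall: Au³⁺(aq) + Sn²⁺(aq) → Au⁺(aq) + Sn⁴⁺(aq)
Q = [Au⁺]·[Sn⁴⁺] / ([Au³⁺]·[Sn²⁺]); log Q = -0.412.
E = E° − (0.0592/n) log Q = +1.24 − (0.0592/2)(-0.412) = +1.252 V.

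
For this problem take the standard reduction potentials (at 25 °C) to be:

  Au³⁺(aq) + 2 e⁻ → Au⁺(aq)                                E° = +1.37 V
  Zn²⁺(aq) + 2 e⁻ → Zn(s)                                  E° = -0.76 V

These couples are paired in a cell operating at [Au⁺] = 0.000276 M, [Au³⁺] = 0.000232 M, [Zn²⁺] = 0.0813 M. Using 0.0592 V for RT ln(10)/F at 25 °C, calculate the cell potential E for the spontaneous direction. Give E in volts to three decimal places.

Au³⁺/Au⁺ is the cathode (higher E°), Zn²⁺/Zn the anode: E°cell = +1.37 − (-0.76) = +2.13 V, n = 2.
Overall: Au³⁺(aq) + Zn(s) → Au⁺(aq) + Zn²⁺(aq)
Q = [Au⁺]·[Zn²⁺] / ([Au³⁺]); log Q = -1.014.
E = E° − (0.0592/n) log Q = +2.13 − (0.0592/2)(-1.014) = +2.160 V.

+2.160 V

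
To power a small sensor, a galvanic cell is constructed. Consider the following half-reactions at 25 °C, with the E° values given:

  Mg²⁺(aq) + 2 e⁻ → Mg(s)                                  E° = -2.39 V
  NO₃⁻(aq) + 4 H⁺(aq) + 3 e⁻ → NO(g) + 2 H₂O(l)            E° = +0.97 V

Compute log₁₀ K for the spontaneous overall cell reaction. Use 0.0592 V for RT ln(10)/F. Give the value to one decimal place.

Cathode: NO₃⁻/NO; anode: Mg²⁺/Mg. E°cell = +3.36 V, n = 6.
log K = nE°cell / 0.0592 = (6)(+3.36) / 0.0592 = 340.5.

340.5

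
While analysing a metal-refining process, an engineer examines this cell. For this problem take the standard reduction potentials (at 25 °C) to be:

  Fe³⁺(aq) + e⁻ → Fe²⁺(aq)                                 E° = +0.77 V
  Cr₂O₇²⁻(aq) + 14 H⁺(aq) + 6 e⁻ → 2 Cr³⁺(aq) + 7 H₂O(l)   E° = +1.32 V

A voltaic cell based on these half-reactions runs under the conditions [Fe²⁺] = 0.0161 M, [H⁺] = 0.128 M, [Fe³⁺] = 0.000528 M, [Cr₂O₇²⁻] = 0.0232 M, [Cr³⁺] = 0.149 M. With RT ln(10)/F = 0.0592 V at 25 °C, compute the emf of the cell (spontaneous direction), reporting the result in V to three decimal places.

Cr₂O₇²⁻/Cr³⁺ is the cathode (higher E°), Fe³⁺/Fe²⁺ the anode: E°cell = +1.32 − (+0.77) = +0.55 V, n = 6.
Overall: Cr₂O₇²⁻(aq) + 14 H⁺(aq) + 6 Fe²⁺(aq) → 2 Cr³⁺(aq) + 7 H₂O(l) + 6 Fe³⁺(aq)
Q = [Cr³⁺]^2·[Fe³⁺]^6 / ([Cr₂O₇²⁻]·[H⁺]^14·[Fe²⁺]^6); log Q = 3.575.
E = E° − (0.0592/n) log Q = +0.55 − (0.0592/6)(3.575) = +0.515 V.

+0.515 V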